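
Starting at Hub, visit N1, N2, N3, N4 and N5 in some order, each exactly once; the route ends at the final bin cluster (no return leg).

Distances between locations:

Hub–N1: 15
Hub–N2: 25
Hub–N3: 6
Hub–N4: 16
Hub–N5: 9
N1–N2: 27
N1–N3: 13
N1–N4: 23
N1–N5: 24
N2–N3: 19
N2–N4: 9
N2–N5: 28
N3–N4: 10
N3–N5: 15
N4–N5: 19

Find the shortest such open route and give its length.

There are 5! = 120 possible orderings.
Hub→N1→N2→N3→N4→N5: 15+27+19+10+19 = 90
Hub→N1→N2→N3→N5→N4: 15+27+19+15+19 = 95
Hub→N1→N2→N4→N3→N5: 15+27+9+10+15 = 76
Hub→N1→N2→N4→N5→N3: 15+27+9+19+15 = 85
Hub→N1→N2→N5→N3→N4: 15+27+28+15+10 = 95
Hub→N1→N2→N5→N4→N3: 15+27+28+19+10 = 99
Hub→N1→N3→N2→N4→N5: 15+13+19+9+19 = 75
Hub→N1→N3→N2→N5→N4: 15+13+19+28+19 = 94
Hub→N1→N3→N4→N2→N5: 15+13+10+9+28 = 75
Hub→N1→N3→N4→N5→N2: 15+13+10+19+28 = 85
Hub→N1→N3→N5→N2→N4: 15+13+15+28+9 = 80
Hub→N1→N3→N5→N4→N2: 15+13+15+19+9 = 71
Hub→N1→N4→N2→N3→N5: 15+23+9+19+15 = 81
Hub→N1→N4→N2→N5→N3: 15+23+9+28+15 = 90
… (106 more)
Hub→N5→N1→N3→N4→N2: 9+24+13+10+9 = 65  ← best
The minimum is 65.
One shortest path: Hub → N5 → N1 → N3 → N4 → N2.

Shortest open route: 65.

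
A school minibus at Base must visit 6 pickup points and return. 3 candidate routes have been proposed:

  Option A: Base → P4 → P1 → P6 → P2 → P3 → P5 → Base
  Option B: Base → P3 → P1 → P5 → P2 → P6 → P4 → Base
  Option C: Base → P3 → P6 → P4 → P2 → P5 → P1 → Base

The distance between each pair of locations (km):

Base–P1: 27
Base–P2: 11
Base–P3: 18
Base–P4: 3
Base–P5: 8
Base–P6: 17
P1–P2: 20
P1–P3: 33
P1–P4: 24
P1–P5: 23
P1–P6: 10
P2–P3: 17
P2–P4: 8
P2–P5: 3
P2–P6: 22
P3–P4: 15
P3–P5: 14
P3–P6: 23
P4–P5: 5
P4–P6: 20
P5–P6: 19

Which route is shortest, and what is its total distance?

Option A: 3 + 24 + 10 + 22 + 17 + 14 + 8 = 98
Option B: 18 + 33 + 23 + 3 + 22 + 20 + 3 = 122
Option C: 18 + 23 + 20 + 8 + 3 + 23 + 27 = 122

Shortest is Option A, total 98 km.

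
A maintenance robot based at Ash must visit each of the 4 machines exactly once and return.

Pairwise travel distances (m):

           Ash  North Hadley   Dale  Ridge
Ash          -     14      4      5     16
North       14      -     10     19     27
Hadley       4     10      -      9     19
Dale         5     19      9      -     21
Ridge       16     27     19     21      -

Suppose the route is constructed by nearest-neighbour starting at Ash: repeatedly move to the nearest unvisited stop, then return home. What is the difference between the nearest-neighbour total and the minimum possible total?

From Ash: Hadley=4, Dale=5, North=14, Ridge=16 → choose Hadley (4).
From Hadley: Dale=9, North=10, Ridge=19 → choose Dale (9).
From Dale: North=19, Ridge=21 → choose North (19).
From North: Ridge=27 → choose Ridge (27).
NN route Ash → Hadley → Dale → North → Ridge → Ash costs 75.
Optimal: Ash → Hadley → North → Ridge → Dale → Ash costs 67 (by enumerating all 12 distinct tours).
Excess = 75 − 67 = 8.

The nearest-neighbour route is 8 m longer than optimal.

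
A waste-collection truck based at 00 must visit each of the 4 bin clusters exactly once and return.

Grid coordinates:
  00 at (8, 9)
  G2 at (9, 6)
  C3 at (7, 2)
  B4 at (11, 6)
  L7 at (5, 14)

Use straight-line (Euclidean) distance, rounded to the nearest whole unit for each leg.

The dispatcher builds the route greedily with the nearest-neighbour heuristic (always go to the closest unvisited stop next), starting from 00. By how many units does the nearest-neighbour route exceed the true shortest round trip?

The nearest-neighbour route is 1 longer than optimal.

From 00: G2=3, B4=4, L7=6, C3=7 → choose G2 (3).
From G2: B4=2, C3=4, L7=9 → choose B4 (2).
From B4: C3=6, L7=10 → choose C3 (6).
From C3: L7=12 → choose L7 (12).
NN route 00 → G2 → B4 → C3 → L7 → 00 costs 29.
Optimal: 00 → B4 → G2 → C3 → L7 → 00 costs 28 (by enumerating all 12 distinct tours).
Excess = 29 − 28 = 1.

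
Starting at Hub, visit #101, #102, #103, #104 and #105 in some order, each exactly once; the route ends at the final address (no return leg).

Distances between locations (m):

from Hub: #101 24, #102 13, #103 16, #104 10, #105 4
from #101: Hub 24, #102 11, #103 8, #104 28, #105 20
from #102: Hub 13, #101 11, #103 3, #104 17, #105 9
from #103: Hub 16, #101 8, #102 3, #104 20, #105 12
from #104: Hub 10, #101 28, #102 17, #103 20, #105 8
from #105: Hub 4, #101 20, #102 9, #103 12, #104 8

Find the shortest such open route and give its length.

There are 5! = 120 possible orderings.
Hub - #101 - #102 - #103 - #104 - #105: 24+11+3+20+8 = 66
Hub - #101 - #102 - #103 - #105 - #104: 24+11+3+12+8 = 58
Hub - #101 - #102 - #104 - #103 - #105: 24+11+17+20+12 = 84
Hub - #101 - #102 - #104 - #105 - #103: 24+11+17+8+12 = 72
Hub - #101 - #102 - #105 - #103 - #104: 24+11+9+12+20 = 76
Hub - #101 - #102 - #105 - #104 - #103: 24+11+9+8+20 = 72
Hub - #101 - #103 - #102 - #104 - #105: 24+8+3+17+8 = 60
Hub - #101 - #103 - #102 - #105 - #104: 24+8+3+9+8 = 52
Hub - #101 - #103 - #104 - #102 - #105: 24+8+20+17+9 = 78
Hub - #101 - #103 - #104 - #105 - #102: 24+8+20+8+9 = 69
Hub - #101 - #103 - #105 - #102 - #104: 24+8+12+9+17 = 70
Hub - #101 - #103 - #105 - #104 - #102: 24+8+12+8+17 = 69
Hub - #101 - #104 - #102 - #103 - #105: 24+28+17+3+12 = 84
Hub - #101 - #104 - #102 - #105 - #103: 24+28+17+9+12 = 90
… (106 more)
Hub - #104 - #105 - #102 - #103 - #101: 10+8+9+3+8 = 38  ← best
The minimum is 38.
One shortest path: Hub → #104 → #105 → #102 → #103 → #101.

Minimum one-way distance = 38 m.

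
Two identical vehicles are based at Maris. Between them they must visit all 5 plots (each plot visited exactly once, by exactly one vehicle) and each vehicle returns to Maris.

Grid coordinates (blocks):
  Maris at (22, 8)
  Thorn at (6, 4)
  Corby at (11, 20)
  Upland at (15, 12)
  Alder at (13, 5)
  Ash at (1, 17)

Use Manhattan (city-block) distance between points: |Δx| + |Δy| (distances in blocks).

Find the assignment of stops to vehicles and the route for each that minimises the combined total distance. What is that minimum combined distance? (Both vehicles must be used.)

There are 2^4 − 1 = 15 ways to divide the 5 stops into two non-empty groups. For each, the best each vehicle can do is its own shortest tour through its group:
  {Thorn} + {Corby, Upland, Alder, Ash}: 40 + 72 = 112
  {Corby} + {Thorn, Upland, Alder, Ash}: 46 + 68 = 114
  {Thorn, Corby} + {Upland, Alder, Ash}: 64 + 66 = 130
  {Upland} + {Thorn, Corby, Alder, Ash}: 22 + 74 = 96
  {Thorn, Upland} + {Corby, Alder, Ash}: 48 + 72 = 120
  {Corby, Upland} + {Thorn, Alder, Ash}: 46 + 68 = 114
  … (15 splits in total)
Best: vehicle 1 Maris → Upland → Maris = 22; vehicle 2 Maris → Corby → Ash → Thorn → Alder → Maris = 74; combined 96.

96 blocks — the smallest possible combined total.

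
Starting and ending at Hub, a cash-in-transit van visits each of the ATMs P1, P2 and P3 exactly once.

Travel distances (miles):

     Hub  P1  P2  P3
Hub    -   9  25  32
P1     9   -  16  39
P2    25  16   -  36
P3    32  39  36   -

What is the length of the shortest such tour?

93 miles — the shortest possible round trip.

Hub→P1→P2→P3→Hub: 9+16+36+32 = 93
Hub→P1→P3→P2→Hub: 9+39+36+25 = 109
Hub→P2→P1→P3→Hub: 25+16+39+32 = 112
The minimum is 93.
One optimal route: Hub → P1 → P2 → P3 → Hub (or its reverse).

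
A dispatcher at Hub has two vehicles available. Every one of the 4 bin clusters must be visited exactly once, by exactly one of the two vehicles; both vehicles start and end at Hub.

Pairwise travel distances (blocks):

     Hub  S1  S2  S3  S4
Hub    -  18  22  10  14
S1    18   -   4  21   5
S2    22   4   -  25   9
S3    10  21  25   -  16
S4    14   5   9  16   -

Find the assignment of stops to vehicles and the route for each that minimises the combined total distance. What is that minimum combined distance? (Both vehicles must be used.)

65 blocks — the smallest possible combined total.

Check every non-empty split of the stops between the two vehicles; for each half take its own optimal tour:
  {S1} + {S2, S3, S4}: 36 + 57 = 93
  {S2} + {S1, S3, S4}: 44 + 49 = 93
  {S1, S2} + {S3, S4}: 44 + 40 = 84
  {S3} + {S1, S2, S4}: 20 + 45 = 65
  {S1, S3} + {S2, S4}: 49 + 45 = 94
  {S2, S3} + {S1, S4}: 57 + 37 = 94
  … (7 splits in total)
Best: vehicle 1 Hub → S3 → Hub = 20; vehicle 2 Hub → S1 → S2 → S4 → Hub = 45; combined 65.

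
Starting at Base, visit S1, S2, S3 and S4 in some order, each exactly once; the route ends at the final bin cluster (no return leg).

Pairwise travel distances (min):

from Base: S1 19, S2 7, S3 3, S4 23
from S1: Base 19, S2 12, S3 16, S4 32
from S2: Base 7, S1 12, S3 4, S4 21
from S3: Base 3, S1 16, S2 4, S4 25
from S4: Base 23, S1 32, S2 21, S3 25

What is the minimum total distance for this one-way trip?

There are 4! = 24 possible orderings.
Base→S1→S2→S3→S4: 19+12+4+25 = 60
Base→S1→S2→S4→S3: 19+12+21+25 = 77
Base→S1→S3→S2→S4: 19+16+4+21 = 60
Base→S1→S3→S4→S2: 19+16+25+21 = 81
Base→S1→S4→S2→S3: 19+32+21+4 = 76
Base→S1→S4→S3→S2: 19+32+25+4 = 80
Base→S2→S1→S3→S4: 7+12+16+25 = 60
Base→S2→S1→S4→S3: 7+12+32+25 = 76
Base→S2→S3→S1→S4: 7+4+16+32 = 59
Base→S2→S3→S4→S1: 7+4+25+32 = 68
Base→S2→S4→S1→S3: 7+21+32+16 = 76
Base→S2→S4→S3→S1: 7+21+25+16 = 69
Base→S3→S1→S2→S4: 3+16+12+21 = 52
Base→S3→S1→S4→S2: 3+16+32+21 = 72
… (10 more)
Base→S3→S2→S1→S4: 3+4+12+32 = 51  ← best
The minimum is 51.
One shortest path: Base → S3 → S2 → S1 → S4.

Minimum one-way distance = 51 min.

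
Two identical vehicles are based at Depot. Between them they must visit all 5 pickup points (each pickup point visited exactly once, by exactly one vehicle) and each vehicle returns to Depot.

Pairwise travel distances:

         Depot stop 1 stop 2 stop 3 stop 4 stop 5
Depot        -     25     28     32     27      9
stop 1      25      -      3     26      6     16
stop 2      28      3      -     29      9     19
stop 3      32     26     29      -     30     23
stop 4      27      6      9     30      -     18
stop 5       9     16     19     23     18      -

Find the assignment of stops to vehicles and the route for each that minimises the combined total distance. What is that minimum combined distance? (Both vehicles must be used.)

115 — the smallest possible combined total.

There are 2^4 − 1 = 15 ways to divide the 5 stops into two non-empty groups. For each, the best each vehicle can do is its own shortest tour through its group:
  {stop 1} + {stop 2, stop 3, stop 4, stop 5}: 50 + 97 = 147
  {stop 2} + {stop 1, stop 3, stop 4, stop 5}: 56 + 91 = 147
  {stop 1, stop 2} + {stop 3, stop 4, stop 5}: 56 + 89 = 145
  {stop 3} + {stop 1, stop 2, stop 4, stop 5}: 64 + 64 = 128
  {stop 1, stop 3} + {stop 2, stop 4, stop 5}: 83 + 64 = 147
  {stop 2, stop 3} + {stop 1, stop 4, stop 5}: 89 + 58 = 147
  … (15 splits in total)
  {stop 1, stop 2, stop 3, stop 4} + {stop 5}: 97 + 18 = 115  ← best
Best: vehicle 1 Depot → stop 3 → stop 1 → stop 2 → stop 4 → Depot = 97; vehicle 2 Depot → stop 5 → Depot = 18; combined 115.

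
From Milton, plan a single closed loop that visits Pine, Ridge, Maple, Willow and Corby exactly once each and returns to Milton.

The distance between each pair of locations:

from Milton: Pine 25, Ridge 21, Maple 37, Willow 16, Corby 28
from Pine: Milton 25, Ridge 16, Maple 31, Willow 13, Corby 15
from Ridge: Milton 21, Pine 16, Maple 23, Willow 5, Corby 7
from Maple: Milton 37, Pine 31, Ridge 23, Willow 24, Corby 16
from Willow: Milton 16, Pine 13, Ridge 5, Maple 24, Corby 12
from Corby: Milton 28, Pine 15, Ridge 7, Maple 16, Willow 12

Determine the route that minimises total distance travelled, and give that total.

With 5 stops there are 5!/2 = 60 distinct round trips (a route and its reverse cost the same).
Milton → Pine → Ridge → Maple → Willow → Corby → Milton: 25+16+23+24+12+28 = 128
Milton → Pine → Ridge → Maple → Corby → Willow → Milton: 25+16+23+16+12+16 = 108
Milton → Pine → Ridge → Willow → Maple → Corby → Milton: 25+16+5+24+16+28 = 114
Milton → Pine → Ridge → Willow → Corby → Maple → Milton: 25+16+5+12+16+37 = 111
Milton → Pine → Ridge → Corby → Maple → Willow → Milton: 25+16+7+16+24+16 = 104
Milton → Pine → Ridge → Corby → Willow → Maple → Milton: 25+16+7+12+24+37 = 121
Milton → Pine → Maple → Ridge → Willow → Corby → Milton: 25+31+23+5+12+28 = 124
Milton → Pine → Maple → Ridge → Corby → Willow → Milton: 25+31+23+7+12+16 = 114
Milton → Pine → Maple → Willow → Ridge → Corby → Milton: 25+31+24+5+7+28 = 120
Milton → Pine → Maple → Willow → Corby → Ridge → Milton: 25+31+24+12+7+21 = 120
Milton → Pine → Maple → Corby → Ridge → Willow → Milton: 25+31+16+7+5+16 = 100
Milton → Pine → Maple → Corby → Willow → Ridge → Milton: 25+31+16+12+5+21 = 110
Milton → Pine → Willow → Ridge → Maple → Corby → Milton: 25+13+5+23+16+28 = 110
Milton → Pine → Willow → Ridge → Corby → Maple → Milton: 25+13+5+7+16+37 = 103
… (46 more)
The minimum is 100.
One optimal route: Milton → Pine → Maple → Corby → Ridge → Willow → Milton (or its reverse).

100 — the shortest possible round trip.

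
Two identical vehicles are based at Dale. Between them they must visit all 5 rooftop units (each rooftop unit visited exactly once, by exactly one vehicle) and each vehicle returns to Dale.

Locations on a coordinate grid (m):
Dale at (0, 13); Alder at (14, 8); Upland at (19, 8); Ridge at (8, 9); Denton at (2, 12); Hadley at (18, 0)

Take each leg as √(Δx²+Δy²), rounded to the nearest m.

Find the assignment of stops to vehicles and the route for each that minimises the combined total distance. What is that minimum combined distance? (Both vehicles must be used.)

Minimum combined distance: 54 m.

Try each way of splitting the stops between the two vehicles (each non-empty) and, for each split, find the best tour for each vehicle:
  {Alder} + {Upland, Ridge, Denton, Hadley}: 30 + 49 = 79
  {Upland} + {Alder, Ridge, Denton, Hadley}: 40 + 46 = 86
  {Alder, Upland} + {Ridge, Denton, Hadley}: 40 + 44 = 84
  {Ridge} + {Alder, Upland, Denton, Hadley}: 18 + 50 = 68
  {Alder, Ridge} + {Upland, Denton, Hadley}: 30 + 49 = 79
  {Upland, Ridge} + {Alder, Denton, Hadley}: 40 + 46 = 86
  … (15 splits in total)
  {Denton} + {Alder, Upland, Ridge, Hadley}: 4 + 50 = 54  ← best
Best: vehicle 1 Dale → Denton → Dale = 4; vehicle 2 Dale → Alder → Upland → Hadley → Ridge → Dale = 50; combined 54.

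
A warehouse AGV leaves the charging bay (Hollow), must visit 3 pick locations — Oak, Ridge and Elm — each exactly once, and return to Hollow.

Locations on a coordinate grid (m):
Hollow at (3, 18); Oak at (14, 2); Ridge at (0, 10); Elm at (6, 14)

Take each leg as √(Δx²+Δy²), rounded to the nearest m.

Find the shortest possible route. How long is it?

There are 3 distinct closed tours to check (reversals are equivalent).
Hollow → Oak → Ridge → Elm → Hollow: 19+16+7+5 = 47
Hollow → Oak → Elm → Ridge → Hollow: 19+14+7+9 = 49
Hollow → Ridge → Oak → Elm → Hollow: 9+16+14+5 = 44
The minimum is 44.
One optimal route: Hollow → Ridge → Oak → Elm → Hollow (or its reverse).

44 m — the shortest possible round trip.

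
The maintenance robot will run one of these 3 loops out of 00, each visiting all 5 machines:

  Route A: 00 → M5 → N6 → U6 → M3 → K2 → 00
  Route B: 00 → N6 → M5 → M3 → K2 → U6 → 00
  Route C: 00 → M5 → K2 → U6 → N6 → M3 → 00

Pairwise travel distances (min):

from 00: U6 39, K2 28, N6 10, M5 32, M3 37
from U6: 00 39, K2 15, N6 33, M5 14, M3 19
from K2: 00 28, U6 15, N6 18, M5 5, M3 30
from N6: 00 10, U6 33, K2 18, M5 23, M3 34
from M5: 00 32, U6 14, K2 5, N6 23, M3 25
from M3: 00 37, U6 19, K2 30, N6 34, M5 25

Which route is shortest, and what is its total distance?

142 min — Route B is the shortest.

Route A: 32 + 23 + 33 + 19 + 30 + 28 = 165
Route B: 10 + 23 + 25 + 30 + 15 + 39 = 142
Route C: 32 + 5 + 15 + 33 + 34 + 37 = 156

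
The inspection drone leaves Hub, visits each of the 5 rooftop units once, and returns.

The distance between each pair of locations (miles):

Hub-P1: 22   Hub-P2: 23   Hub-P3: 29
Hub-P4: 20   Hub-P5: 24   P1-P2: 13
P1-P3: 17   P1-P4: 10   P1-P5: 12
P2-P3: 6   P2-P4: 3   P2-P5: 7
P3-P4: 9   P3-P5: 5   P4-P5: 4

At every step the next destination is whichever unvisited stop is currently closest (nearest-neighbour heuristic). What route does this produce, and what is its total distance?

68 miles along Hub → P4 → P2 → P3 → P5 → P1 → Hub.

From Hub: distances to unvisited — P4=20, P1=22, P2=23, P5=24, P3=29. Nearest is P4 (20).
From P4: distances to unvisited — P2=3, P5=4, P3=9, P1=10. Nearest is P2 (3).
From P2: distances to unvisited — P3=6, P5=7, P1=13. Nearest is P3 (6).
From P3: distances to unvisited — P5=5, P1=17. Nearest is P5 (5).
From P5: distances to unvisited — P1=12. Nearest is P1 (12).
Return P1→Hub: 22.
Total = 20 + 3 + 6 + 5 + 12 + 22 = 68.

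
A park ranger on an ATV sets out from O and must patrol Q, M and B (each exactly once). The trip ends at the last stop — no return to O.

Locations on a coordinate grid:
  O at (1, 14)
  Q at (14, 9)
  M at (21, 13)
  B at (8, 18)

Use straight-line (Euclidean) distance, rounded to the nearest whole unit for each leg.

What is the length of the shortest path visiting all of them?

There are 3! = 6 possible orderings.
O→Q→M→B: 14+8+14 = 36
O→Q→B→M: 14+11+14 = 39
O→M→Q→B: 20+8+11 = 39
O→M→B→Q: 20+14+11 = 45
O→B→Q→M: 8+11+8 = 27
O→B→M→Q: 8+14+8 = 30
The minimum is 27.
One shortest path: O → B → Q → M.

Shortest open route: 27.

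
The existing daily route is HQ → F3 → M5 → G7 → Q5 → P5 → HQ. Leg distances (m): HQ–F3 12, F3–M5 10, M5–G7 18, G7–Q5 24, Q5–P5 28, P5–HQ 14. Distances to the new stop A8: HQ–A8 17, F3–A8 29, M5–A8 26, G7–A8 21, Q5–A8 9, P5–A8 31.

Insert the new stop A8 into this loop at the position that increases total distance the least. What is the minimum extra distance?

+6 m — insert A8 between G7 and Q5.

Insertion cost between consecutive stops i–j is d(i,A8) + d(A8,j) − d(i,j):
  between HQ and F3: 17 + 29 − 12 = 34
  between F3 and M5: 29 + 26 − 10 = 45
  between M5 and G7: 26 + 21 − 18 = 29
  between G7 and Q5: 21 + 9 − 24 = 6
  between Q5 and P5: 9 + 31 − 28 = 12
  between P5 and HQ: 31 + 17 − 14 = 34
Cheapest insertion is between G7 and Q5, adding 6.
New total = 106 + 6 = 112.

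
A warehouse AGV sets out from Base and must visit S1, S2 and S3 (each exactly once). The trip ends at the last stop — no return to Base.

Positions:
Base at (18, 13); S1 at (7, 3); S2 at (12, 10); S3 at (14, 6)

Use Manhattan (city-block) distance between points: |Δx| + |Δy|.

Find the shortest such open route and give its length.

There are 3! = 6 possible orderings.
Base → S1 → S2 → S3: 21+12+6 = 39
Base → S1 → S3 → S2: 21+10+6 = 37
Base → S2 → S1 → S3: 9+12+10 = 31
Base → S2 → S3 → S1: 9+6+10 = 25
Base → S3 → S1 → S2: 11+10+12 = 33
Base → S3 → S2 → S1: 11+6+12 = 29
The minimum is 25.
One shortest path: Base → S2 → S3 → S1.

Minimum one-way distance = 25.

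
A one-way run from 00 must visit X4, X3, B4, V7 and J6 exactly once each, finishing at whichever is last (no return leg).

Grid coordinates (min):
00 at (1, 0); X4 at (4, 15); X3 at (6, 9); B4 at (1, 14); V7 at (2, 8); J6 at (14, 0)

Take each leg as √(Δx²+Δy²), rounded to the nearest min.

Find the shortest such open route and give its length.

There are 5! = 120 possible orderings.
00→X4→X3→B4→V7→J6: 15+6+7+6+14 = 48
00→X4→X3→B4→J6→V7: 15+6+7+19+14 = 61
00→X4→X3→V7→B4→J6: 15+6+4+6+19 = 50
00→X4→X3→V7→J6→B4: 15+6+4+14+19 = 58
00→X4→X3→J6→B4→V7: 15+6+12+19+6 = 58
00→X4→X3→J6→V7→B4: 15+6+12+14+6 = 53
00→X4→B4→X3→V7→J6: 15+3+7+4+14 = 43
00→X4→B4→X3→J6→V7: 15+3+7+12+14 = 51
00→X4→B4→V7→X3→J6: 15+3+6+4+12 = 40
00→X4→B4→V7→J6→X3: 15+3+6+14+12 = 50
00→X4→B4→J6→X3→V7: 15+3+19+12+4 = 53
00→X4→B4→J6→V7→X3: 15+3+19+14+4 = 55
00→X4→V7→X3→B4→J6: 15+7+4+7+19 = 52
00→X4→V7→X3→J6→B4: 15+7+4+12+19 = 57
… (106 more)
00→V7→B4→X4→X3→J6: 8+6+3+6+12 = 35  ← best
The minimum is 35.
One shortest path: 00 → V7 → B4 → X4 → X3 → J6.

35 min — the minimum one-way total.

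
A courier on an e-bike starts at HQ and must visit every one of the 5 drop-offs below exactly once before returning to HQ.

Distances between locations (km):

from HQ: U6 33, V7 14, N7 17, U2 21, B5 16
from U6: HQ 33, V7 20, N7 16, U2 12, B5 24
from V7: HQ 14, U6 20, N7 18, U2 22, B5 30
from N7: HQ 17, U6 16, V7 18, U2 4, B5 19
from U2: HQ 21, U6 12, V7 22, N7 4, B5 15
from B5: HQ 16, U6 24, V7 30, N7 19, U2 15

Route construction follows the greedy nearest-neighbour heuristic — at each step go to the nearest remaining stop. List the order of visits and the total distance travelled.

Total distance 88 km via the nearest-neighbour route HQ → V7 → N7 → U2 → U6 → B5 → HQ.

From HQ: distances to unvisited — V7=14, B5=16, N7=17, U2=21, U6=33. Nearest is V7 (14).
From V7: distances to unvisited — N7=18, U6=20, U2=22, B5=30. Nearest is N7 (18).
From N7: distances to unvisited — U2=4, U6=16, B5=19. Nearest is U2 (4).
From U2: distances to unvisited — U6=12, B5=15. Nearest is U6 (12).
From U6: distances to unvisited — B5=24. Nearest is B5 (24).
Return B5→HQ: 16.
Total = 14 + 18 + 4 + 12 + 24 + 16 = 88.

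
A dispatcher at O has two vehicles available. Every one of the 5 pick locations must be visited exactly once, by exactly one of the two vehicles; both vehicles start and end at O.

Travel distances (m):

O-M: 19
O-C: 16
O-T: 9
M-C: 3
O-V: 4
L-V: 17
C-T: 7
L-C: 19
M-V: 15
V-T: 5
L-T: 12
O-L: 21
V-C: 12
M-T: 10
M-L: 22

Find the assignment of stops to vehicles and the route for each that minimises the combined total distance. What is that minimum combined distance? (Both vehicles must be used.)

There are 2^4 − 1 = 15 ways to divide the 5 stops into two non-empty groups. For each, the best each vehicle can do is its own shortest tour through its group:
  {M} + {L, V, C, T}: 38 + 56 = 94
  {L} + {M, V, C, T}: 42 + 38 = 80
  {M, L} + {V, C, T}: 62 + 32 = 94
  {V} + {M, L, C, T}: 8 + 62 = 70
  {M, V} + {L, C, T}: 38 + 56 = 94
  {L, V} + {M, C, T}: 42 + 38 = 80
  … (15 splits in total)
Best: vehicle 1 O → V → O = 8; vehicle 2 O → M → C → L → T → O = 62; combined 70.

70 m — the smallest possible combined total.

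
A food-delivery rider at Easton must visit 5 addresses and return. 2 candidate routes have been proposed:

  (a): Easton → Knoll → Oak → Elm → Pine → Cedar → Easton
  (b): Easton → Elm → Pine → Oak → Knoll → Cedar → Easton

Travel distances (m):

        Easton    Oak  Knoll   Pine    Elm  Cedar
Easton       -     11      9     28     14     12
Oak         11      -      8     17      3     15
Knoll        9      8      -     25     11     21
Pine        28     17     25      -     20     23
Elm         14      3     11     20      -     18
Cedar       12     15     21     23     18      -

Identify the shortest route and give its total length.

Shortest is (a), total 75 m.

(a): 9 + 8 + 3 + 20 + 23 + 12 = 75
(b): 14 + 20 + 17 + 8 + 21 + 12 = 92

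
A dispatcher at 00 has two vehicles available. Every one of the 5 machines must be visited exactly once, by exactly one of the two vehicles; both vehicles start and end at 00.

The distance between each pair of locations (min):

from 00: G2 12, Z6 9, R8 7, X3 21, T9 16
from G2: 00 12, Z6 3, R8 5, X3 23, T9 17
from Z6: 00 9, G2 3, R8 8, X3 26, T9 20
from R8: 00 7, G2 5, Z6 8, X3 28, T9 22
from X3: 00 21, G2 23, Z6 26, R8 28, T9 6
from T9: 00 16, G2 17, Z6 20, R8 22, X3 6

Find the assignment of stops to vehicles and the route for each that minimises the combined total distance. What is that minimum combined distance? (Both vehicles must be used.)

Check every non-empty split of the stops between the two vehicles; for each half take its own optimal tour:
  {G2} + {Z6, R8, X3, T9}: 24 + 62 = 86
  {Z6} + {G2, R8, X3, T9}: 18 + 56 = 74
  {G2, Z6} + {R8, X3, T9}: 24 + 56 = 80
  {R8} + {G2, Z6, X3, T9}: 14 + 56 = 70
  {G2, R8} + {Z6, X3, T9}: 24 + 56 = 80
  {Z6, R8} + {G2, X3, T9}: 24 + 56 = 80
  … (15 splits in total)
  {G2, Z6, R8} + {X3, T9}: 24 + 43 = 67  ← best
Best: vehicle 1 00 → Z6 → G2 → R8 → 00 = 24; vehicle 2 00 → X3 → T9 → 00 = 43; combined 67.

Minimum combined distance: 67 min.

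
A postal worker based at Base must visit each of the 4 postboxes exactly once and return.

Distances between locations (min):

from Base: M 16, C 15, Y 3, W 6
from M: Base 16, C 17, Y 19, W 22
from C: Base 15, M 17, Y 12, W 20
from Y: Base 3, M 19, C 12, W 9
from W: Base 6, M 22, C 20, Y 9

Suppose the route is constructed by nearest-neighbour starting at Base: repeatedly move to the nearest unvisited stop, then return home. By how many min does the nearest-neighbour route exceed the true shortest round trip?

Base: Y=3, W=6, C=15, M=16 ⇒ Y
Y: W=9, C=12, M=19 ⇒ W
W: C=20, M=22 ⇒ C
C: M=17 ⇒ M
NN route Base → Y → W → C → M → Base costs 65.
Optimal: Base → M → C → Y → W → Base costs 60 (by enumerating all 12 distinct tours).
Excess = 65 − 60 = 5.

The nearest-neighbour route is 5 min longer than optimal.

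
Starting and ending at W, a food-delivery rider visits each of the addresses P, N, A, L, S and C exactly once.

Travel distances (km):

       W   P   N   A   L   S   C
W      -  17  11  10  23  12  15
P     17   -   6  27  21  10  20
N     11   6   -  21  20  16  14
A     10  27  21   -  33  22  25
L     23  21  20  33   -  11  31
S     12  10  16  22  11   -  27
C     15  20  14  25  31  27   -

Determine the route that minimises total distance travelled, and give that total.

With 6 stops there are 6!/2 = 360 distinct round trips (a route and its reverse cost the same).
W → P → N → A → L → S → C → W: 17+6+21+33+11+27+15 = 130
W → P → N → A → L → C → S → W: 17+6+21+33+31+27+12 = 147
W → P → N → A → S → L → C → W: 17+6+21+22+11+31+15 = 123
W → P → N → A → S → C → L → W: 17+6+21+22+27+31+23 = 147
W → P → N → A → C → L → S → W: 17+6+21+25+31+11+12 = 123
W → P → N → A → C → S → L → W: 17+6+21+25+27+11+23 = 130
W → P → N → L → A → S → C → W: 17+6+20+33+22+27+15 = 140
W → P → N → L → A → C → S → W: 17+6+20+33+25+27+12 = 140
… (352 more)
W → A → L → S → P → N → C → W: 10+33+11+10+6+14+15 = 99  ← best
The minimum is 99.
One optimal route: W → A → L → S → P → N → C → W (or its reverse).

Shortest round trip = 99 km.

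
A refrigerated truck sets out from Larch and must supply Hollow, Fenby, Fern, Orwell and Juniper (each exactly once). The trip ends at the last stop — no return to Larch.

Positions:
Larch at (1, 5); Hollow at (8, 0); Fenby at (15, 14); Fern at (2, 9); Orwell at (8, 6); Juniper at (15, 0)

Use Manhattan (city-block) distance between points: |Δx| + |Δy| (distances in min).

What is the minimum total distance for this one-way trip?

There are 5! = 120 possible orderings.
Larch - Hollow - Fenby - Fern - Orwell - Juniper: 12+21+18+9+13 = 73
Larch - Hollow - Fenby - Fern - Juniper - Orwell: 12+21+18+22+13 = 86
Larch - Hollow - Fenby - Orwell - Fern - Juniper: 12+21+15+9+22 = 79
Larch - Hollow - Fenby - Orwell - Juniper - Fern: 12+21+15+13+22 = 83
Larch - Hollow - Fenby - Juniper - Fern - Orwell: 12+21+14+22+9 = 78
Larch - Hollow - Fenby - Juniper - Orwell - Fern: 12+21+14+13+9 = 69
Larch - Hollow - Fern - Fenby - Orwell - Juniper: 12+15+18+15+13 = 73
Larch - Hollow - Fern - Fenby - Juniper - Orwell: 12+15+18+14+13 = 72
Larch - Hollow - Fern - Orwell - Fenby - Juniper: 12+15+9+15+14 = 65
Larch - Hollow - Fern - Orwell - Juniper - Fenby: 12+15+9+13+14 = 63
Larch - Hollow - Fern - Juniper - Fenby - Orwell: 12+15+22+14+15 = 78
Larch - Hollow - Fern - Juniper - Orwell - Fenby: 12+15+22+13+15 = 77
Larch - Hollow - Orwell - Fenby - Fern - Juniper: 12+6+15+18+22 = 73
Larch - Hollow - Orwell - Fenby - Juniper - Fern: 12+6+15+14+22 = 69
… (106 more)
Larch - Fern - Orwell - Hollow - Juniper - Fenby: 5+9+6+7+14 = 41  ← best
The minimum is 41.
One shortest path: Larch → Fern → Orwell → Hollow → Juniper → Fenby.

Shortest open route: 41 min.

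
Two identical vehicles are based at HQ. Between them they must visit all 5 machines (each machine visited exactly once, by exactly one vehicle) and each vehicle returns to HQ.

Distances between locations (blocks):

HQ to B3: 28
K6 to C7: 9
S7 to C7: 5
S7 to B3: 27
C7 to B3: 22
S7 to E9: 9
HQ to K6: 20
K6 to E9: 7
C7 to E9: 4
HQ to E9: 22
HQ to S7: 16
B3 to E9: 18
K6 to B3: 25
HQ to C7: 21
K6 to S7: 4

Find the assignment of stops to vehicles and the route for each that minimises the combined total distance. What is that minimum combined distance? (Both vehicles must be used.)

Minimum combined distance: 108 blocks.

Try each way of splitting the stops between the two vehicles (each non-empty) and, for each split, find the best tour for each vehicle:
  {K6} + {S7, C7, B3, E9}: 40 + 71 = 111
  {S7} + {K6, C7, B3, E9}: 32 + 79 = 111
  {K6, S7} + {C7, B3, E9}: 40 + 71 = 111
  {C7} + {K6, S7, B3, E9}: 42 + 73 = 115
  {K6, C7} + {S7, B3, E9}: 50 + 71 = 121
  {S7, C7} + {K6, B3, E9}: 42 + 73 = 115
  … (15 splits in total)
  {B3} + {K6, S7, C7, E9}: 56 + 52 = 108  ← best
Best: vehicle 1 HQ → B3 → HQ = 56; vehicle 2 HQ → K6 → E9 → C7 → S7 → HQ = 52; combined 108.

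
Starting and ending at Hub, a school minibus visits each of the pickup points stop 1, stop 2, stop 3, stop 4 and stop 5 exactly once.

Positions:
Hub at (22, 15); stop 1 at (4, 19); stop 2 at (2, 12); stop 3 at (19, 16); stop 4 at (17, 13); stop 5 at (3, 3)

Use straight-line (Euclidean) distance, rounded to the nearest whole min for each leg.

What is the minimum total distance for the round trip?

There are 60 distinct closed tours to check (reversals are equivalent).
Hub-stop 1-stop 2-stop 3-stop 4-stop 5-Hub: 18+7+17+4+17+22 = 85
Hub-stop 1-stop 2-stop 3-stop 5-stop 4-Hub: 18+7+17+21+17+5 = 85
Hub-stop 1-stop 2-stop 4-stop 3-stop 5-Hub: 18+7+15+4+21+22 = 87
Hub-stop 1-stop 2-stop 4-stop 5-stop 3-Hub: 18+7+15+17+21+3 = 81
Hub-stop 1-stop 2-stop 5-stop 3-stop 4-Hub: 18+7+9+21+4+5 = 64
Hub-stop 1-stop 2-stop 5-stop 4-stop 3-Hub: 18+7+9+17+4+3 = 58
Hub-stop 1-stop 3-stop 2-stop 4-stop 5-Hub: 18+15+17+15+17+22 = 104
Hub-stop 1-stop 3-stop 2-stop 5-stop 4-Hub: 18+15+17+9+17+5 = 81
Hub-stop 1-stop 3-stop 4-stop 2-stop 5-Hub: 18+15+4+15+9+22 = 83
Hub-stop 1-stop 3-stop 4-stop 5-stop 2-Hub: 18+15+4+17+9+20 = 83
Hub-stop 1-stop 3-stop 5-stop 2-stop 4-Hub: 18+15+21+9+15+5 = 83
Hub-stop 1-stop 3-stop 5-stop 4-stop 2-Hub: 18+15+21+17+15+20 = 106
Hub-stop 1-stop 4-stop 2-stop 3-stop 5-Hub: 18+14+15+17+21+22 = 107
Hub-stop 1-stop 4-stop 2-stop 5-stop 3-Hub: 18+14+15+9+21+3 = 80
… (46 more)
Hub-stop 3-stop 1-stop 2-stop 5-stop 4-Hub: 3+15+7+9+17+5 = 56  ← best
The minimum is 56.
One optimal route: Hub → stop 3 → stop 1 → stop 2 → stop 5 → stop 4 → Hub (or its reverse).

56 min — the shortest possible round trip.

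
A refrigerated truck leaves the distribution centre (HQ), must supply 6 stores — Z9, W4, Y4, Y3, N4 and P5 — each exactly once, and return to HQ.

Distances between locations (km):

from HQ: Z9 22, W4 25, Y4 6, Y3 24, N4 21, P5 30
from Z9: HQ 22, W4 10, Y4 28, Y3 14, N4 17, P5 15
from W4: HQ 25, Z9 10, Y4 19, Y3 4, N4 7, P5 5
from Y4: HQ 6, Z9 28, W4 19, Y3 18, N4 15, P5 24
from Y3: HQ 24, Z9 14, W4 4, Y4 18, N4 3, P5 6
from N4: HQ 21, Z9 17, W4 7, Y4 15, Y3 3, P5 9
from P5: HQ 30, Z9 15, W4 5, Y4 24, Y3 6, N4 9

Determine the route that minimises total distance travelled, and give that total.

With 6 stops there are 6!/2 = 360 distinct round trips (a route and its reverse cost the same).
HQ → Z9 → W4 → Y4 → Y3 → N4 → P5 → HQ: 22+10+19+18+3+9+30 = 111
HQ → Z9 → W4 → Y4 → Y3 → P5 → N4 → HQ: 22+10+19+18+6+9+21 = 105
HQ → Z9 → W4 → Y4 → N4 → Y3 → P5 → HQ: 22+10+19+15+3+6+30 = 105
HQ → Z9 → W4 → Y4 → N4 → P5 → Y3 → HQ: 22+10+19+15+9+6+24 = 105
HQ → Z9 → W4 → Y4 → P5 → Y3 → N4 → HQ: 22+10+19+24+6+3+21 = 105
HQ → Z9 → W4 → Y4 → P5 → N4 → Y3 → HQ: 22+10+19+24+9+3+24 = 111
HQ → Z9 → W4 → Y3 → Y4 → N4 → P5 → HQ: 22+10+4+18+15+9+30 = 108
HQ → Z9 → W4 → Y3 → Y4 → P5 → N4 → HQ: 22+10+4+18+24+9+21 = 108
… (352 more)
HQ → Z9 → W4 → P5 → Y3 → N4 → Y4 → HQ: 22+10+5+6+3+15+6 = 67  ← best
The minimum is 67.
One optimal route: HQ → Z9 → W4 → P5 → Y3 → N4 → Y4 → HQ (or its reverse).

Shortest round trip = 67 km.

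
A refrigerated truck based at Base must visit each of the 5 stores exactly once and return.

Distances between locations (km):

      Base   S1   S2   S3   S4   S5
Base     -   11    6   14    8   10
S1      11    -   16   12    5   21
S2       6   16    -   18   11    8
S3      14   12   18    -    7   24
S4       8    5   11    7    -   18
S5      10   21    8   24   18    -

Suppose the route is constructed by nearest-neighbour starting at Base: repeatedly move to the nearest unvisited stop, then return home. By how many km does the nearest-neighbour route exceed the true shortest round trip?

Base: S2=6, S4=8, S5=10, S1=11, S3=14 ⇒ S2
S2: S5=8, S4=11, S1=16, S3=18 ⇒ S5
S5: S4=18, S1=21, S3=24 ⇒ S4
S4: S1=5, S3=7 ⇒ S1
S1: S3=12 ⇒ S3
NN route Base → S2 → S5 → S4 → S1 → S3 → Base costs 63.
Optimal: Base → S1 → S3 → S4 → S2 → S5 → Base costs 59 (by enumerating all 60 distinct tours).
Excess = 63 − 59 = 4.

4 km longer than the optimal tour.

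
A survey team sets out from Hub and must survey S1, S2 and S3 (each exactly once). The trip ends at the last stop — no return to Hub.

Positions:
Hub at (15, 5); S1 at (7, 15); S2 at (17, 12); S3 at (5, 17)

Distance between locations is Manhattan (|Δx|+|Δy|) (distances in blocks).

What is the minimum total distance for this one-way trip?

There are 3! = 6 possible orderings.
Hub → S1 → S2 → S3: 18+13+17 = 48
Hub → S1 → S3 → S2: 18+4+17 = 39
Hub → S2 → S1 → S3: 9+13+4 = 26
Hub → S2 → S3 → S1: 9+17+4 = 30
Hub → S3 → S1 → S2: 22+4+13 = 39
Hub → S3 → S2 → S1: 22+17+13 = 52
The minimum is 26.
One shortest path: Hub → S2 → S1 → S3.

Minimum one-way distance = 26 blocks.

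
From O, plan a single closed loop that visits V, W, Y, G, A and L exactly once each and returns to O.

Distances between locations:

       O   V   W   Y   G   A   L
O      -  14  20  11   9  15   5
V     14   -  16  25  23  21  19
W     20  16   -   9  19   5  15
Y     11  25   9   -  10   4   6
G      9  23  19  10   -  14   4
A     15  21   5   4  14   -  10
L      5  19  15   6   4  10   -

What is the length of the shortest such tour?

Shortest round trip = 58.

O → V → W → Y → G → A → L → O: 14+16+9+10+14+10+5 = 78
O → V → W → Y → G → L → A → O: 14+16+9+10+4+10+15 = 78
O → V → W → Y → A → G → L → O: 14+16+9+4+14+4+5 = 66
O → V → W → Y → A → L → G → O: 14+16+9+4+10+4+9 = 66
O → V → W → Y → L → G → A → O: 14+16+9+6+4+14+15 = 78
O → V → W → Y → L → A → G → O: 14+16+9+6+10+14+9 = 78
O → V → W → G → Y → A → L → O: 14+16+19+10+4+10+5 = 78
O → V → W → G → Y → L → A → O: 14+16+19+10+6+10+15 = 90
… (352 more)
O → V → W → A → Y → G → L → O: 14+16+5+4+10+4+5 = 58  ← best
The minimum is 58.
One optimal route: O → V → W → A → Y → G → L → O (or its reverse).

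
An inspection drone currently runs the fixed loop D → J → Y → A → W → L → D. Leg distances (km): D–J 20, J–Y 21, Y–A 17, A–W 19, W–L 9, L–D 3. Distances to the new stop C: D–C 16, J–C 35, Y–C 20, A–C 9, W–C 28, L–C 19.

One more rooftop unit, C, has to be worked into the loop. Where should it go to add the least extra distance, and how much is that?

Insertion cost between consecutive stops i–j is d(i,C) + d(C,j) − d(i,j):
  between D and J: 16 + 35 − 20 = 31
  between J and Y: 35 + 20 − 21 = 34
  between Y and A: 20 + 9 − 17 = 12
  between A and W: 9 + 28 − 19 = 18
  between W and L: 28 + 19 − 9 = 38
  between L and D: 19 + 16 − 3 = 32
Cheapest insertion is between Y and A, adding 12.
New total = 89 + 12 = 101.

Adding 12 km by placing C on the Y–A leg.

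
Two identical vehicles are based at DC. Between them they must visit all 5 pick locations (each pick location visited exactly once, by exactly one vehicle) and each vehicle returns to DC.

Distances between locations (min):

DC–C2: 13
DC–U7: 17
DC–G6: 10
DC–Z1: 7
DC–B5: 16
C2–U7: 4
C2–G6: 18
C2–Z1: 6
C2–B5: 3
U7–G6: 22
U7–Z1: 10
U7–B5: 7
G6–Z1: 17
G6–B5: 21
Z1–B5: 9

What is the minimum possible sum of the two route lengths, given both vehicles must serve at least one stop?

Minimum combined distance: 60 min.

Check every non-empty split of the stops between the two vehicles; for each half take its own optimal tour:
  {C2} + {U7, G6, Z1, B5}: 26 + 55 = 81
  {U7} + {C2, G6, Z1, B5}: 34 + 47 = 81
  {C2, U7} + {G6, Z1, B5}: 34 + 47 = 81
  {G6} + {C2, U7, Z1, B5}: 20 + 40 = 60
  {C2, G6} + {U7, Z1, B5}: 41 + 40 = 81
  {U7, G6} + {C2, Z1, B5}: 49 + 32 = 81
  … (15 splits in total)
Best: vehicle 1 DC → G6 → DC = 20; vehicle 2 DC → C2 → U7 → B5 → Z1 → DC = 40; combined 60.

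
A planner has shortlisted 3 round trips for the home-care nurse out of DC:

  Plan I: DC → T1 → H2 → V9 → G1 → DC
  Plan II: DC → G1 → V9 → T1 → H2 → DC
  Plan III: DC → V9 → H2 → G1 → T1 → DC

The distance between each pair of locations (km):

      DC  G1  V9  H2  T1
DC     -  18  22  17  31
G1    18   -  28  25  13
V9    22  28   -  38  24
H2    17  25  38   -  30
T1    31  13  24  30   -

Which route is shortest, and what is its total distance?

Shortest is Plan II, total 117 km.

Plan I: 31 + 30 + 38 + 28 + 18 = 145
Plan II: 18 + 28 + 24 + 30 + 17 = 117
Plan III: 22 + 38 + 25 + 13 + 31 = 129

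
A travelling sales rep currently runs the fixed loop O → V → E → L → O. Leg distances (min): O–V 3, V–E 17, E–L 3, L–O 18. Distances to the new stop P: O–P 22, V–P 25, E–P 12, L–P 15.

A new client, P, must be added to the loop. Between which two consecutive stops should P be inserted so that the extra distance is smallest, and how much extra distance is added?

Insertion cost between consecutive stops i–j is d(i,P) + d(P,j) − d(i,j):
  between O and V: 22 + 25 − 3 = 44
  between V and E: 25 + 12 − 17 = 20
  between E and L: 12 + 15 − 3 = 24
  between L and O: 15 + 22 − 18 = 19
Cheapest insertion is between L and O, adding 19.
New total = 41 + 19 = 60.

Minimum extra distance: 19 min, inserting P between L and O.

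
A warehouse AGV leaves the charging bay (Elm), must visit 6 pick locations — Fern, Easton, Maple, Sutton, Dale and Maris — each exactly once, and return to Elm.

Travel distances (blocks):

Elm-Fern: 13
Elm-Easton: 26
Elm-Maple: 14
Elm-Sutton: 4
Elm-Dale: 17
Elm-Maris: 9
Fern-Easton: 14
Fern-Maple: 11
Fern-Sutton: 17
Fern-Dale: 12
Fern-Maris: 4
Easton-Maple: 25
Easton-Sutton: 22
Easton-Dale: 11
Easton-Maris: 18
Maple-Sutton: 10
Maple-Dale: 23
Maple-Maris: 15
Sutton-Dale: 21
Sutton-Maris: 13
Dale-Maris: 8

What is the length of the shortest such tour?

There are 360 distinct closed tours to check (reversals are equivalent).
Elm → Fern → Easton → Maple → Sutton → Dale → Maris → Elm: 13+14+25+10+21+8+9 = 100
Elm → Fern → Easton → Maple → Sutton → Maris → Dale → Elm: 13+14+25+10+13+8+17 = 100
Elm → Fern → Easton → Maple → Dale → Sutton → Maris → Elm: 13+14+25+23+21+13+9 = 118
Elm → Fern → Easton → Maple → Dale → Maris → Sutton → Elm: 13+14+25+23+8+13+4 = 100
Elm → Fern → Easton → Maple → Maris → Sutton → Dale → Elm: 13+14+25+15+13+21+17 = 118
Elm → Fern → Easton → Maple → Maris → Dale → Sutton → Elm: 13+14+25+15+8+21+4 = 100
Elm → Fern → Easton → Sutton → Maple → Dale → Maris → Elm: 13+14+22+10+23+8+9 = 99
Elm → Fern → Easton → Sutton → Maple → Maris → Dale → Elm: 13+14+22+10+15+8+17 = 99
… (352 more)
Elm → Sutton → Maple → Fern → Easton → Dale → Maris → Elm: 4+10+11+14+11+8+9 = 67  ← best
The minimum is 67.
One optimal route: Elm → Sutton → Maple → Fern → Easton → Dale → Maris → Elm (or its reverse).

Shortest round trip = 67 blocks.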